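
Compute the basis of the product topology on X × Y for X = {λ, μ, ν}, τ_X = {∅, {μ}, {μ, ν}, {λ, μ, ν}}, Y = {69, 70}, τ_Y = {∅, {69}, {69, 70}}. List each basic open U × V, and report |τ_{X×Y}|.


Basis B = {∅ × ∅, {μ} × {69}, {μ} × {69, 70}, {μ, ν} × {69}, {λ, μ, ν} × {69}, {μ, ν} × {69, 70}, {λ, μ, ν} × {69, 70}}; |τ_{X×Y}| = 10.

Enumerate products U × V with U ∈ τ_X, V ∈ τ_Y (deduplicated):
  ∅ × ∅ = {} (∅)
  {μ} × {69} = {(μ,69)}
  {μ} × {69, 70} = {(μ,69), (μ,70)}
  {μ, ν} × {69} = {(μ,69), (ν,69)}
  {λ, μ, ν} × {69} = {(λ,69), (μ,69), (ν,69)}
  {μ, ν} × {69, 70} = {(μ,69), (μ,70), (ν,69), (ν,70)}
  {λ, μ, ν} × {69, 70} = {(λ,69), (λ,70), (μ,69), (μ,70), (ν,69), (ν,70)}
These 7 distinct sets form the basis B.
Close under arbitrary unions to get τ_{X×Y}; counting gives |τ_{X×Y}| = 10.


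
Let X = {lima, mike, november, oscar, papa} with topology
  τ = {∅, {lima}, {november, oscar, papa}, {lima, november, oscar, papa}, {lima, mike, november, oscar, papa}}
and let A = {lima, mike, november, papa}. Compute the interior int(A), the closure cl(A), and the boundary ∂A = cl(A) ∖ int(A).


int(A) = {lima}, cl(A) = {lima, mike, november, oscar, papa}, ∂A = {mike, november, oscar, papa}.

Closed sets in (X, τ) are complements of opens:
  closed(X, τ) = {∅, {mike}, {lima, mike}, {mike, november, oscar, papa}, {lima, mike, november, oscar, papa}}.
int(A) = ⋃ {U ∈ τ : U ⊆ A}. Opens contained in A: ∅, {lima}.
Taking the union of these: int(A) = {lima}.
cl(A) = ⋂ {C closed : A ⊆ C}. Closed sets containing A: {lima, mike, november, oscar, papa}.
Intersecting these: cl(A) = {lima, mike, november, oscar, papa}.
∂A = cl(A) ∖ int(A) = {lima, mike, november, oscar, papa} ∖ {lima} = {mike, november, oscar, papa}.


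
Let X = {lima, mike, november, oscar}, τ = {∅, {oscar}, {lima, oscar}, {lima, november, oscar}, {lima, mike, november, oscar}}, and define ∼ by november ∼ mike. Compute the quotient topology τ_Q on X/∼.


X/∼ = {[lima], [mike=november], [oscar]}; |τ_Q| = 4.

Equivalence classes: [lima], [mike=november], [oscar].
Quotient map π: X → X/∼ sends lima ↦ [lima], mike ↦ [mike=november], november ↦ [mike=november], oscar ↦ [oscar].
For each subset V ⊆ X/∼, compute π^{-1}(V) ⊆ X and check whether π^{-1}(V) ∈ τ. V is open in τ_Q iff π^{-1}(V) ∈ τ.
  V = {}: π^{-1}(V) = ∅ ∈ τ ✓.
  V = {[lima]}: π^{-1}(V) = {lima} ∉ τ ✗.
  V = {[mike=november]}: π^{-1}(V) = {mike, november} ∉ τ ✗.
  V = {[lima], [mike=november]}: π^{-1}(V) = {lima, mike, november} ∉ τ ✗.
  V = {[oscar]}: π^{-1}(V) = {oscar} ∈ τ ✓.
  V = {[lima], [oscar]}: π^{-1}(V) = {lima, oscar} ∈ τ ✓.
  V = {[mike=november], [oscar]}: π^{-1}(V) = {mike, november, oscar} ∉ τ ✗.
  V = {[lima], [mike=november], [oscar]}: π^{-1}(V) = {lima, mike, november, oscar} ∈ τ ✓.
Open sets in the quotient: τ_Q = {{}, {[oscar]}, {[lima], [oscar]}, {[lima], [mike=november], [oscar]}} (4 elements).


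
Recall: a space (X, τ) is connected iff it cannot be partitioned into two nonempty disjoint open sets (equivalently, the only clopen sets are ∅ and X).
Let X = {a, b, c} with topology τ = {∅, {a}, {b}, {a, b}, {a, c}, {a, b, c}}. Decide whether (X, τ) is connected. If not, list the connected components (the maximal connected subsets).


(X, τ) is disconnected; components = [{b}, {a, c}].

Find clopen sets (U ∈ τ with X ∖ U ∈ τ):
  U = ∅, X ∖ U = {a, b, c} — both open, so U is clopen.
  U = {b}, X ∖ U = {a, c} — both open, so U is clopen.
  U = {a, c}, X ∖ U = {b} — both open, so U is clopen.
  U = {a, b, c}, X ∖ U = ∅ — both open, so U is clopen.
Nontrivial clopen(s) exist: e.g. {a, c}. So (X, τ) is disconnected.
Compute connected components by grouping points that agree on all clopens:
  component: {b}
  component: {a, c}


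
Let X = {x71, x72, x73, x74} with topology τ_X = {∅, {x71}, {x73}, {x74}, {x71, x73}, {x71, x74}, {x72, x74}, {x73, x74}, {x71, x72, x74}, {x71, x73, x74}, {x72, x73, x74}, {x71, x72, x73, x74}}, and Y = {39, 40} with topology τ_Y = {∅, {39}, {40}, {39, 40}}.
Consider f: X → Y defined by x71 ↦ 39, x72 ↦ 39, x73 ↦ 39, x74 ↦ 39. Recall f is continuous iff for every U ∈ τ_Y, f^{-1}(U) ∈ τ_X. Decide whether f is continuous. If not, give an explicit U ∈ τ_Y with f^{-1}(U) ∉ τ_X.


f IS continuous.

Compute f^{-1}(U) for each U ∈ τ_Y:
  U = ∅: f^{-1}(U) = ∅ ∈ τ_X ✓.
  U = {39}: f^{-1}(U) = {x71, x72, x73, x74} ∈ τ_X ✓.
  U = {40}: f^{-1}(U) = ∅ ∈ τ_X ✓.
  U = {39, 40}: f^{-1}(U) = {x71, x72, x73, x74} ∈ τ_X ✓.
Every preimage lies in τ_X, so f IS continuous.


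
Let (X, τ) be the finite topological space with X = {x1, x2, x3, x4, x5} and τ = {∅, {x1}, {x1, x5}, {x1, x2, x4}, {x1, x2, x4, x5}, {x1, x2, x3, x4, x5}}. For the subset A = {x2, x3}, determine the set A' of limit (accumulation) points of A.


A' = {x3, x4}

For each x ∈ X, list the open sets U ∈ τ with x ∈ U, then check whether U ∩ (A ∖ {x}) ≠ ∅ for every such U.
  x = x1: open {x1} ∋ x has {x1} ∩ (A ∖ {x1}) = ∅, so x is NOT a limit point.
  x = x2: open {x1, x2, x4} ∋ x has {x1, x2, x4} ∩ (A ∖ {x2}) = ∅, so x is NOT a limit point.
  x = x3: opens ∋ x are {x1, x2, x3, x4, x5}; each meets A ∖ {x3}, so x IS a limit point.
  x = x4: opens ∋ x are {x1, x2, x4}, {x1, x2, x4, x5}, {x1, x2, x3, x4, x5}; each meets A ∖ {x4}, so x IS a limit point.
  x = x5: open {x1, x5} ∋ x has {x1, x5} ∩ (A ∖ {x5}) = ∅, so x is NOT a limit point.
Collecting: A' = {x3, x4}.


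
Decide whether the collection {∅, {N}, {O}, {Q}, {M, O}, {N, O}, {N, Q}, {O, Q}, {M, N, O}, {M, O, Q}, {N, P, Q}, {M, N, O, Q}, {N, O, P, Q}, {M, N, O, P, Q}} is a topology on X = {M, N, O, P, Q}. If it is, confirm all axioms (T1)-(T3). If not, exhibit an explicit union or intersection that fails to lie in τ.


τ is NOT a topology on X.

Axiom (T1): ∅ ∈ τ? Yes; X ∈ τ? Yes.
Axiom (T2/T3): check pairwise unions and intersections of members of τ.
Counterexample for (T2): {N} ∪ {O, Q} = {N, O, Q} ∉ τ. Therefore τ is NOT a topology.


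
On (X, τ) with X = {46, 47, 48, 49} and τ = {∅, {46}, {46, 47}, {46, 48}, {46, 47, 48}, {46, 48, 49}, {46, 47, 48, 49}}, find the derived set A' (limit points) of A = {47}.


A' = ∅

For each x ∈ X, list the open sets U ∈ τ with x ∈ U, then check whether U ∩ (A ∖ {x}) ≠ ∅ for every such U.
  x = 46: open {46} ∋ x has {46} ∩ (A ∖ {46}) = ∅, so x is NOT a limit point.
  x = 47: open {46, 47} ∋ x has {46, 47} ∩ (A ∖ {47}) = ∅, so x is NOT a limit point.
  x = 48: open {46, 48} ∋ x has {46, 48} ∩ (A ∖ {48}) = ∅, so x is NOT a limit point.
  x = 49: open {46, 48, 49} ∋ x has {46, 48, 49} ∩ (A ∖ {49}) = ∅, so x is NOT a limit point.
Collecting: A' = ∅.


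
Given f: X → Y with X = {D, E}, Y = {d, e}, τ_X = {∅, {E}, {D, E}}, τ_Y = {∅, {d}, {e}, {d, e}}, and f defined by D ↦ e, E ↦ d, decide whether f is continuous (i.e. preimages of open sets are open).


f is NOT continuous.

Compute f^{-1}(U) for each U ∈ τ_Y:
  U = ∅: f^{-1}(U) = ∅ ∈ τ_X ✓.
  U = {d}: f^{-1}(U) = {E} ∈ τ_X ✓.
  U = {e}: f^{-1}(U) = {D} ∉ τ_X ✗.
  U = {d, e}: f^{-1}(U) = {D, E} ∈ τ_X ✓.
Found U = {e} with f^{-1}(U) = {D} not in τ_X. Therefore f is NOT continuous.


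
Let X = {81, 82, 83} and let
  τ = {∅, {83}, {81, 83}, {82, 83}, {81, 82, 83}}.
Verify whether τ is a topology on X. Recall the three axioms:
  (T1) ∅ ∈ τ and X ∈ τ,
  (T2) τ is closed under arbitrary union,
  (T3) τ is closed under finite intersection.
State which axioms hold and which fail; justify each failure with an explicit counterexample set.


τ IS a topology on X.

Axiom (T1): ∅ ∈ τ? Yes; X ∈ τ? Yes.
Axiom (T2/T3): check pairwise unions and intersections of members of τ.
All pairwise intersections and unions checked — each lies in τ. Therefore τ satisfies (T1), (T2), (T3): it IS a topology on X.


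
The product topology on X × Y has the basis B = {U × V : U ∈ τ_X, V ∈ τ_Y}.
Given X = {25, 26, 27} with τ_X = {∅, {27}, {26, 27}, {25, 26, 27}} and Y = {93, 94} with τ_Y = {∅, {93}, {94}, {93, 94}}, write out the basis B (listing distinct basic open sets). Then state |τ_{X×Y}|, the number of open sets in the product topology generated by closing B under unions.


Basis B = {∅ × ∅, {27} × {93}, {27} × {94}, {26, 27} × {93}, {26, 27} × {94}, {27} × {93, 94}, {25, 26, 27} × {93}, {25, 26, 27} × {94}, {26, 27} × {93, 94}, {25, 26, 27} × {93, 94}}; |τ_{X×Y}| = 16.

Enumerate products U × V with U ∈ τ_X, V ∈ τ_Y (deduplicated):
  ∅ × ∅ = {} (∅)
  {27} × {93} = {(27,93)}
  {27} × {94} = {(27,94)}
  {26, 27} × {93} = {(26,93), (27,93)}
  {26, 27} × {94} = {(26,94), (27,94)}
  {27} × {93, 94} = {(27,93), (27,94)}
  {25, 26, 27} × {93} = {(25,93), (26,93), (27,93)}
  {25, 26, 27} × {94} = {(25,94), (26,94), (27,94)}
  {26, 27} × {93, 94} = {(26,93), (26,94), (27,93), (27,94)}
  {25, 26, 27} × {93, 94} = {(25,93), (25,94), (26,93), (26,94), (27,93), (27,94)}
These 10 distinct sets form the basis B.
Close under arbitrary unions to get τ_{X×Y}; counting gives |τ_{X×Y}| = 16.


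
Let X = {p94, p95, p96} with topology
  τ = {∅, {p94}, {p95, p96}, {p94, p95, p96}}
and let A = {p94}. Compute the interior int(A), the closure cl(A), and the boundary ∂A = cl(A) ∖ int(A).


int(A) = {p94}, cl(A) = {p94}, ∂A = ∅.

Closed sets in (X, τ) are complements of opens:
  closed(X, τ) = {∅, {p94}, {p95, p96}, {p94, p95, p96}}.
int(A) = ⋃ {U ∈ τ : U ⊆ A}. Opens contained in A: ∅, {p94}.
Taking the union of these: int(A) = {p94}.
cl(A) = ⋂ {C closed : A ⊆ C}. Closed sets containing A: {p94}, {p94, p95, p96}.
Intersecting these: cl(A) = {p94}.
∂A = cl(A) ∖ int(A) = {p94} ∖ {p94} = ∅.


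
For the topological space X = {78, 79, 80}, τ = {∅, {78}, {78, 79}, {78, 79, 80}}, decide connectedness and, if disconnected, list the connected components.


(X, τ) is connected.

Find clopen sets (U ∈ τ with X ∖ U ∈ τ):
  U = ∅, X ∖ U = {78, 79, 80} — both open, so U is clopen.
  U = {78, 79, 80}, X ∖ U = ∅ — both open, so U is clopen.
Only trivial clopens (∅ and X) exist, so (X, τ) is connected.
Compute connected components by grouping points that agree on all clopens:
  component: {78, 79, 80}


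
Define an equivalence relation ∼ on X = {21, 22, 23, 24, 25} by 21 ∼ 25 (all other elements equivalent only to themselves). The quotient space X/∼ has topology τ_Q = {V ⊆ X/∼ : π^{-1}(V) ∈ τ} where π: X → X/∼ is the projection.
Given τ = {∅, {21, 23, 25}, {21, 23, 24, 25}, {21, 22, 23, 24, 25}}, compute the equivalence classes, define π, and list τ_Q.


X/∼ = {[21=25], [22], [23], [24]}; |τ_Q| = 4.

Equivalence classes: [21=25], [22], [23], [24].
Quotient map π: X → X/∼ sends 21 ↦ [21=25], 22 ↦ [22], 23 ↦ [23], 24 ↦ [24], 25 ↦ [21=25].
For each subset V ⊆ X/∼, compute π^{-1}(V) ⊆ X and check whether π^{-1}(V) ∈ τ. V is open in τ_Q iff π^{-1}(V) ∈ τ.
  V = {}: π^{-1}(V) = ∅ ∈ τ ✓.
  V = {[21=25]}: π^{-1}(V) = {21, 25} ∉ τ ✗.
  V = {[22]}: π^{-1}(V) = {22} ∉ τ ✗.
  V = {[21=25], [22]}: π^{-1}(V) = {21, 22, 25} ∉ τ ✗.
  V = {[23]}: π^{-1}(V) = {23} ∉ τ ✗.
  V = {[21=25], [23]}: π^{-1}(V) = {21, 23, 25} ∈ τ ✓.
  V = {[22], [23]}: π^{-1}(V) = {22, 23} ∉ τ ✗.
  V = {[21=25], [22], [23]}: π^{-1}(V) = {21, 22, 23, 25} ∉ τ ✗.
  V = {[24]}: π^{-1}(V) = {24} ∉ τ ✗.
  V = {[21=25], [24]}: π^{-1}(V) = {21, 24, 25} ∉ τ ✗.
  V = {[22], [24]}: π^{-1}(V) = {22, 24} ∉ τ ✗.
  V = {[21=25], [22], [24]}: π^{-1}(V) = {21, 22, 24, 25} ∉ τ ✗.
  V = {[23], [24]}: π^{-1}(V) = {23, 24} ∉ τ ✗.
  V = {[21=25], [23], [24]}: π^{-1}(V) = {21, 23, 24, 25} ∈ τ ✓.
  V = {[22], [23], [24]}: π^{-1}(V) = {22, 23, 24} ∉ τ ✗.
  V = {[21=25], [22], [23], [24]}: π^{-1}(V) = {21, 22, 23, 24, 25} ∈ τ ✓.
Open sets in the quotient: τ_Q = {{}, {[21=25], [23]}, {[21=25], [23], [24]}, {[21=25], [22], [23], [24]}} (4 elements).


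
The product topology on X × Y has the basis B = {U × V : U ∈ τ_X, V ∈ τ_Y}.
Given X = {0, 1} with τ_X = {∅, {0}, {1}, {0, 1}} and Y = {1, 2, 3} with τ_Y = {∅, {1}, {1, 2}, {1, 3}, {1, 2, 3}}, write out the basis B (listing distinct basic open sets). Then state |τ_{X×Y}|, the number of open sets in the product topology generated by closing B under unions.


Basis B = {∅ × ∅, {0} × {1}, {1} × {1}, {0} × {1, 2}, {0} × {1, 3}, {0, 1} × {1}, {1} × {1, 2}, {1} × {1, 3}, {0} × {1, 2, 3}, {1} × {1, 2, 3}, {0, 1} × {1, 2}, {0, 1} × {1, 3}, {0, 1} × {1, 2, 3}}; |τ_{X×Y}| = 25.

Enumerate products U × V with U ∈ τ_X, V ∈ τ_Y (deduplicated):
  ∅ × ∅ = {} (∅)
  {0} × {1} = {(0,1)}
  {1} × {1} = {(1,1)}
  {0} × {1, 2} = {(0,1), (0,2)}
  {0} × {1, 3} = {(0,1), (0,3)}
  {0, 1} × {1} = {(0,1), (1,1)}
  {1} × {1, 2} = {(1,1), (1,2)}
  {1} × {1, 3} = {(1,1), (1,3)}
  {0} × {1, 2, 3} = {(0,1), (0,2), (0,3)}
  {1} × {1, 2, 3} = {(1,1), (1,2), (1,3)}
  {0, 1} × {1, 2} = {(0,1), (0,2), (1,1), (1,2)}
  {0, 1} × {1, 3} = {(0,1), (0,3), (1,1), (1,3)}
  {0, 1} × {1, 2, 3} = {(0,1), (0,2), (0,3), (1,1), (1,2), (1,3)}
These 13 distinct sets form the basis B.
Close under arbitrary unions to get τ_{X×Y}; counting gives |τ_{X×Y}| = 25.


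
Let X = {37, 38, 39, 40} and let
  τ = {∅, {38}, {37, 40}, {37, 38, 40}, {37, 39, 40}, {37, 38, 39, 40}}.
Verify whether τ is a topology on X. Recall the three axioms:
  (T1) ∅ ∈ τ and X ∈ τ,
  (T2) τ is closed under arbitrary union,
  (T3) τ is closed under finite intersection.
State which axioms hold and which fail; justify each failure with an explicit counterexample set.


τ IS a topology on X.

Axiom (T1): ∅ ∈ τ? Yes; X ∈ τ? Yes.
Axiom (T2/T3): check pairwise unions and intersections of members of τ.
All pairwise intersections and unions checked — each lies in τ. Therefore τ satisfies (T1), (T2), (T3): it IS a topology on X.


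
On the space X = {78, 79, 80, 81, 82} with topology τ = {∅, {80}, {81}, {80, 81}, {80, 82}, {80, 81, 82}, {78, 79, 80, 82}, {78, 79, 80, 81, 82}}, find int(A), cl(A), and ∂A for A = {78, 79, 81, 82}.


int(A) = {81}, cl(A) = {78, 79, 81, 82}, ∂A = {78, 79, 82}.

Closed sets in (X, τ) are complements of opens:
  closed(X, τ) = {∅, {81}, {78, 79}, {78, 79, 81}, {78, 79, 82}, {78, 79, 80, 82}, {78, 79, 81, 82}, {78, 79, 80, 81, 82}}.
int(A) = ⋃ {U ∈ τ : U ⊆ A}. Opens contained in A: ∅, {81}.
Taking the union of these: int(A) = {81}.
cl(A) = ⋂ {C closed : A ⊆ C}. Closed sets containing A: {78, 79, 81, 82}, {78, 79, 80, 81, 82}.
Intersecting these: cl(A) = {78, 79, 81, 82}.
∂A = cl(A) ∖ int(A) = {78, 79, 81, 82} ∖ {81} = {78, 79, 82}.


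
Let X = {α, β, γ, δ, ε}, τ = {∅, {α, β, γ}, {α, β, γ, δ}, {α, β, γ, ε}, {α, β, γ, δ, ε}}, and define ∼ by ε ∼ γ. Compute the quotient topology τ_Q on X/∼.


X/∼ = {[α], [β], [γ=ε], [δ]}; |τ_Q| = 3.

Equivalence classes: [α], [β], [γ=ε], [δ].
Quotient map π: X → X/∼ sends α ↦ [α], β ↦ [β], γ ↦ [γ=ε], δ ↦ [δ], ε ↦ [γ=ε].
For each subset V ⊆ X/∼, compute π^{-1}(V) ⊆ X and check whether π^{-1}(V) ∈ τ. V is open in τ_Q iff π^{-1}(V) ∈ τ.
  V = {}: π^{-1}(V) = ∅ ∈ τ ✓.
  V = {[α]}: π^{-1}(V) = {α} ∉ τ ✗.
  V = {[β]}: π^{-1}(V) = {β} ∉ τ ✗.
  V = {[α], [β]}: π^{-1}(V) = {α, β} ∉ τ ✗.
  V = {[γ=ε]}: π^{-1}(V) = {γ, ε} ∉ τ ✗.
  V = {[α], [γ=ε]}: π^{-1}(V) = {α, γ, ε} ∉ τ ✗.
  V = {[β], [γ=ε]}: π^{-1}(V) = {β, γ, ε} ∉ τ ✗.
  V = {[α], [β], [γ=ε]}: π^{-1}(V) = {α, β, γ, ε} ∈ τ ✓.
  V = {[δ]}: π^{-1}(V) = {δ} ∉ τ ✗.
  V = {[α], [δ]}: π^{-1}(V) = {α, δ} ∉ τ ✗.
  V = {[β], [δ]}: π^{-1}(V) = {β, δ} ∉ τ ✗.
  V = {[α], [β], [δ]}: π^{-1}(V) = {α, β, δ} ∉ τ ✗.
  V = {[γ=ε], [δ]}: π^{-1}(V) = {γ, δ, ε} ∉ τ ✗.
  V = {[α], [γ=ε], [δ]}: π^{-1}(V) = {α, γ, δ, ε} ∉ τ ✗.
  V = {[β], [γ=ε], [δ]}: π^{-1}(V) = {β, γ, δ, ε} ∉ τ ✗.
  V = {[α], [β], [γ=ε], [δ]}: π^{-1}(V) = {α, β, γ, δ, ε} ∈ τ ✓.
Open sets in the quotient: τ_Q = {{}, {[α], [β], [γ=ε]}, {[α], [β], [γ=ε], [δ]}} (3 elements).


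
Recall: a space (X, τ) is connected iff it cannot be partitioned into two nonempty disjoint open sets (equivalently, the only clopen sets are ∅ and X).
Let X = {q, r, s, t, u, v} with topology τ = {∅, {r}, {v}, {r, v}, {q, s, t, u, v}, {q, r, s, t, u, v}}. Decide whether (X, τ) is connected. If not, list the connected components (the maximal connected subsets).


(X, τ) is disconnected; components = [{r}, {q, s, t, u, v}].

Find clopen sets (U ∈ τ with X ∖ U ∈ τ):
  U = ∅, X ∖ U = {q, r, s, t, u, v} — both open, so U is clopen.
  U = {r}, X ∖ U = {q, s, t, u, v} — both open, so U is clopen.
  U = {q, s, t, u, v}, X ∖ U = {r} — both open, so U is clopen.
  U = {q, r, s, t, u, v}, X ∖ U = ∅ — both open, so U is clopen.
Nontrivial clopen(s) exist: e.g. {q, s, t, u, v}. So (X, τ) is disconnected.
Compute connected components by grouping points that agree on all clopens:
  component: {r}
  component: {q, s, t, u, v}


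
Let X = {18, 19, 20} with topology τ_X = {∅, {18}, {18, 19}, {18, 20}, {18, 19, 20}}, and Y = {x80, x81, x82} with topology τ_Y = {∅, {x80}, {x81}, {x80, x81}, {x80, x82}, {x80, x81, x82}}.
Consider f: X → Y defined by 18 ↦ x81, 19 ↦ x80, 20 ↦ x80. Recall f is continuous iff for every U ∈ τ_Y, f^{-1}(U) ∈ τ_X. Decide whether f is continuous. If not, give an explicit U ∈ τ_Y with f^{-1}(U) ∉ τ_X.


f is NOT continuous.

Compute f^{-1}(U) for each U ∈ τ_Y:
  U = ∅: f^{-1}(U) = ∅ ∈ τ_X ✓.
  U = {x80}: f^{-1}(U) = {19, 20} ∉ τ_X ✗.
  U = {x81}: f^{-1}(U) = {18} ∈ τ_X ✓.
  U = {x80, x81}: f^{-1}(U) = {18, 19, 20} ∈ τ_X ✓.
  U = {x80, x82}: f^{-1}(U) = {19, 20} ∉ τ_X ✗.
  U = {x80, x81, x82}: f^{-1}(U) = {18, 19, 20} ∈ τ_X ✓.
Found U = {x80} with f^{-1}(U) = {19, 20} not in τ_X. Therefore f is NOT continuous.


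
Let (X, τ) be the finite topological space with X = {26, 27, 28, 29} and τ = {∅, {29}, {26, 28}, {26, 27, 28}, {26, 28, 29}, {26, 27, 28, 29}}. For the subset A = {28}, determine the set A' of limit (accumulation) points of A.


A' = {26, 27}

For each x ∈ X, list the open sets U ∈ τ with x ∈ U, then check whether U ∩ (A ∖ {x}) ≠ ∅ for every such U.
  x = 26: opens ∋ x are {26, 28}, {26, 27, 28}, {26, 28, 29}, {26, 27, 28, 29}; each meets A ∖ {26}, so x IS a limit point.
  x = 27: opens ∋ x are {26, 27, 28}, {26, 27, 28, 29}; each meets A ∖ {27}, so x IS a limit point.
  x = 28: open {26, 28} ∋ x has {26, 28} ∩ (A ∖ {28}) = ∅, so x is NOT a limit point.
  x = 29: open {29} ∋ x has {29} ∩ (A ∖ {29}) = ∅, so x is NOT a limit point.
Collecting: A' = {26, 27}.


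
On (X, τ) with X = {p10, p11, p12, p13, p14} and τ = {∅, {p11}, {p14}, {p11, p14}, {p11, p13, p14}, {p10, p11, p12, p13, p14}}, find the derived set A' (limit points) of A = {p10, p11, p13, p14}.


A' = {p10, p12, p13}

For each x ∈ X, list the open sets U ∈ τ with x ∈ U, then check whether U ∩ (A ∖ {x}) ≠ ∅ for every such U.
  x = p10: opens ∋ x are {p10, p11, p12, p13, p14}; each meets A ∖ {p10}, so x IS a limit point.
  x = p11: open {p11} ∋ x has {p11} ∩ (A ∖ {p11}) = ∅, so x is NOT a limit point.
  x = p12: opens ∋ x are {p10, p11, p12, p13, p14}; each meets A ∖ {p12}, so x IS a limit point.
  x = p13: opens ∋ x are {p11, p13, p14}, {p10, p11, p12, p13, p14}; each meets A ∖ {p13}, so x IS a limit point.
  x = p14: open {p14} ∋ x has {p14} ∩ (A ∖ {p14}) = ∅, so x is NOT a limit point.
Collecting: A' = {p10, p12, p13}.


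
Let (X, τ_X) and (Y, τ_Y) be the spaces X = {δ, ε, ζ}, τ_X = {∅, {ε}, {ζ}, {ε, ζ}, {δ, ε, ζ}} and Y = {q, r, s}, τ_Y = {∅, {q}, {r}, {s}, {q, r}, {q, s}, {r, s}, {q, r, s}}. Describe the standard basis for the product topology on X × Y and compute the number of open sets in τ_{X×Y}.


Basis B = {∅ × ∅, {ε} × {q}, {ε} × {r}, {ε} × {s}, {ζ} × {q}, {ζ} × {r}, {ζ} × {s}, {ε} × {q, r}, {ε} × {q, s}, {ε, ζ} × {q}, {ε} × {r, s}, {ε, ζ} × {r}, {ε, ζ} × {s}, {ζ} × {q, r}, {ζ} × {q, s}, {ζ} × {r, s}, {δ, ε, ζ} × {q}, {δ, ε, ζ} × {r}, {δ, ε, ζ} × {s}, {ε} × {q, r, s}, {ζ} × {q, r, s}, {ε, ζ} × {q, r}, {ε, ζ} × {q, s}, {ε, ζ} × {r, s}, {δ, ε, ζ} × {q, r}, {δ, ε, ζ} × {q, s}, {δ, ε, ζ} × {r, s}, {ε, ζ} × {q, r, s}, {δ, ε, ζ} × {q, r, s}}; |τ_{X×Y}| = 125.

Enumerate products U × V with U ∈ τ_X, V ∈ τ_Y (deduplicated):
  ∅ × ∅ = {} (∅)
  {ε} × {q} = {(ε,q)}
  {ε} × {r} = {(ε,r)}
  {ε} × {s} = {(ε,s)}
  {ζ} × {q} = {(ζ,q)}
  {ζ} × {r} = {(ζ,r)}
  {ζ} × {s} = {(ζ,s)}
  {ε} × {q, r} = {(ε,q), (ε,r)}
  {ε} × {q, s} = {(ε,q), (ε,s)}
  {ε, ζ} × {q} = {(ε,q), (ζ,q)}
  {ε} × {r, s} = {(ε,r), (ε,s)}
  {ε, ζ} × {r} = {(ε,r), (ζ,r)}
  {ε, ζ} × {s} = {(ε,s), (ζ,s)}
  {ζ} × {q, r} = {(ζ,q), (ζ,r)}
  {ζ} × {q, s} = {(ζ,q), (ζ,s)}
  {ζ} × {r, s} = {(ζ,r), (ζ,s)}
  {δ, ε, ζ} × {q} = {(δ,q), (ε,q), (ζ,q)}
  {δ, ε, ζ} × {r} = {(δ,r), (ε,r), (ζ,r)}
  {δ, ε, ζ} × {s} = {(δ,s), (ε,s), (ζ,s)}
  {ε} × {q, r, s} = {(ε,q), (ε,r), (ε,s)}
  {ζ} × {q, r, s} = {(ζ,q), (ζ,r), (ζ,s)}
  {ε, ζ} × {q, r} = {(ε,q), (ε,r), (ζ,q), (ζ,r)}
  {ε, ζ} × {q, s} = {(ε,q), (ε,s), (ζ,q), (ζ,s)}
  {ε, ζ} × {r, s} = {(ε,r), (ε,s), (ζ,r), (ζ,s)}
  {δ, ε, ζ} × {q, r} = {(δ,q), (δ,r), (ε,q), (ε,r), (ζ,q), (ζ,r)}
  {δ, ε, ζ} × {q, s} = {(δ,q), (δ,s), (ε,q), (ε,s), (ζ,q), (ζ,s)}
  {δ, ε, ζ} × {r, s} = {(δ,r), (δ,s), (ε,r), (ε,s), (ζ,r), (ζ,s)}
  {ε, ζ} × {q, r, s} = {(ε,q), (ε,r), (ε,s), (ζ,q), (ζ,r), (ζ,s)}
  {δ, ε, ζ} × {q, r, s} = {(δ,q), (δ,r), (δ,s), (ε,q), (ε,r), (ε,s), (ζ,q), (ζ,r), (ζ,s)}
These 29 distinct sets form the basis B.
Close under arbitrary unions to get τ_{X×Y}; counting gives |τ_{X×Y}| = 125.


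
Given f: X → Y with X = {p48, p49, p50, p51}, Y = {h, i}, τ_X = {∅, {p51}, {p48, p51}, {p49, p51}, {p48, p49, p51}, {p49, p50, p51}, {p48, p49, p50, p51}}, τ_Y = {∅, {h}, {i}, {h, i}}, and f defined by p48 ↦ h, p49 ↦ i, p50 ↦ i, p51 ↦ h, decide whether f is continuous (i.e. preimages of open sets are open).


f is NOT continuous.

Compute f^{-1}(U) for each U ∈ τ_Y:
  U = ∅: f^{-1}(U) = ∅ ∈ τ_X ✓.
  U = {h}: f^{-1}(U) = {p48, p51} ∈ τ_X ✓.
  U = {i}: f^{-1}(U) = {p49, p50} ∉ τ_X ✗.
  U = {h, i}: f^{-1}(U) = {p48, p49, p50, p51} ∈ τ_X ✓.
Found U = {i} with f^{-1}(U) = {p49, p50} not in τ_X. Therefore f is NOT continuous.


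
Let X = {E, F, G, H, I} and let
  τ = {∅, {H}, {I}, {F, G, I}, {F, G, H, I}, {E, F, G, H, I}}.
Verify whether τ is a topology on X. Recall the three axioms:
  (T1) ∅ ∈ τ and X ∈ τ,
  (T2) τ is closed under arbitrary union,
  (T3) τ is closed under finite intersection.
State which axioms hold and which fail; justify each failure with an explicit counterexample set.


τ is NOT a topology on X.

Axiom (T1): ∅ ∈ τ? Yes; X ∈ τ? Yes.
Axiom (T2/T3): check pairwise unions and intersections of members of τ.
Counterexample for (T2): {H} ∪ {I} = {H, I} ∉ τ. Therefore τ is NOT a topology.


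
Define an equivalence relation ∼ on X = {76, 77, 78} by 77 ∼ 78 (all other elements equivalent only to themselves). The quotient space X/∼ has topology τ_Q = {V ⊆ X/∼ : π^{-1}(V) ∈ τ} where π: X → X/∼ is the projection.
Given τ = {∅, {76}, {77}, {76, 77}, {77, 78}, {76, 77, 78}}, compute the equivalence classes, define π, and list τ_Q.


X/∼ = {[76], [77=78]}; |τ_Q| = 4.

Equivalence classes: [76], [77=78].
Quotient map π: X → X/∼ sends 76 ↦ [76], 77 ↦ [77=78], 78 ↦ [77=78].
For each subset V ⊆ X/∼, compute π^{-1}(V) ⊆ X and check whether π^{-1}(V) ∈ τ. V is open in τ_Q iff π^{-1}(V) ∈ τ.
  V = {}: π^{-1}(V) = ∅ ∈ τ ✓.
  V = {[76]}: π^{-1}(V) = {76} ∈ τ ✓.
  V = {[77=78]}: π^{-1}(V) = {77, 78} ∈ τ ✓.
  V = {[76], [77=78]}: π^{-1}(V) = {76, 77, 78} ∈ τ ✓.
Open sets in the quotient: τ_Q = {{}, {[76]}, {[77=78]}, {[76], [77=78]}} (4 elements).


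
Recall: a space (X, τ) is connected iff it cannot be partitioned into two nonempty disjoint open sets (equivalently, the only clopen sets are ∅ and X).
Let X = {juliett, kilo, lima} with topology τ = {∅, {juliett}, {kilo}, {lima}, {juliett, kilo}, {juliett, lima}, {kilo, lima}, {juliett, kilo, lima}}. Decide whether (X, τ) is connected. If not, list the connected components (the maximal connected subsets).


(X, τ) is disconnected; components = [{juliett}, {kilo}, {lima}].

Find clopen sets (U ∈ τ with X ∖ U ∈ τ):
  U = ∅, X ∖ U = {juliett, kilo, lima} — both open, so U is clopen.
  U = {juliett}, X ∖ U = {kilo, lima} — both open, so U is clopen.
  U = {kilo}, X ∖ U = {juliett, lima} — both open, so U is clopen.
  U = {lima}, X ∖ U = {juliett, kilo} — both open, so U is clopen.
  U = {juliett, kilo}, X ∖ U = {lima} — both open, so U is clopen.
  U = {juliett, lima}, X ∖ U = {kilo} — both open, so U is clopen.
  U = {kilo, lima}, X ∖ U = {juliett} — both open, so U is clopen.
  U = {juliett, kilo, lima}, X ∖ U = ∅ — both open, so U is clopen.
Nontrivial clopen(s) exist: e.g. {juliett}. So (X, τ) is disconnected.
Compute connected components by grouping points that agree on all clopens:
  component: {juliett}
  component: {kilo}
  component: {lima}


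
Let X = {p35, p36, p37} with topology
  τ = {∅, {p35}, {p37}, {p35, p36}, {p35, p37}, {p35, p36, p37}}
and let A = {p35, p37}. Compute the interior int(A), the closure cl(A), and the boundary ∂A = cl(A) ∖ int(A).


int(A) = {p35, p37}, cl(A) = {p35, p36, p37}, ∂A = {p36}.

Closed sets in (X, τ) are complements of opens:
  closed(X, τ) = {∅, {p36}, {p37}, {p35, p36}, {p36, p37}, {p35, p36, p37}}.
int(A) = ⋃ {U ∈ τ : U ⊆ A}. Opens contained in A: ∅, {p35}, {p37}, {p35, p37}.
Taking the union of these: int(A) = {p35, p37}.
cl(A) = ⋂ {C closed : A ⊆ C}. Closed sets containing A: {p35, p36, p37}.
Intersecting these: cl(A) = {p35, p36, p37}.
∂A = cl(A) ∖ int(A) = {p35, p36, p37} ∖ {p35, p37} = {p36}.


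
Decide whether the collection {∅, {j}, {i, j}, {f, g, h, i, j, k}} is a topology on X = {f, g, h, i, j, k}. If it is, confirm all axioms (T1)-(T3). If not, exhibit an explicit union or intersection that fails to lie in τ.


τ IS a topology on X.

Axiom (T1): ∅ ∈ τ? Yes; X ∈ τ? Yes.
Axiom (T2/T3): check pairwise unions and intersections of members of τ.
All pairwise intersections and unions checked — each lies in τ. Therefore τ satisfies (T1), (T2), (T3): it IS a topology on X.


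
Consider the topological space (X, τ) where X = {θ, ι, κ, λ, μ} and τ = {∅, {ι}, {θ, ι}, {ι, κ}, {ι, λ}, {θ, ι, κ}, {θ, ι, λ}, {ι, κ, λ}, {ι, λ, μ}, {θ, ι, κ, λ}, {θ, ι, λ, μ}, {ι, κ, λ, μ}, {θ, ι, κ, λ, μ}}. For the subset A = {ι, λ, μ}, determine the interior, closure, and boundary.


int(A) = {ι, λ, μ}, cl(A) = {θ, ι, κ, λ, μ}, ∂A = {θ, κ}.

Closed sets in (X, τ) are complements of opens:
  closed(X, τ) = {∅, {θ}, {κ}, {μ}, {θ, κ}, {θ, μ}, {κ, μ}, {λ, μ}, {θ, κ, μ}, {θ, λ, μ}, {κ, λ, μ}, {θ, κ, λ, μ}, {θ, ι, κ, λ, μ}}.
int(A) = ⋃ {U ∈ τ : U ⊆ A}. Opens contained in A: ∅, {ι}, {ι, λ}, {ι, λ, μ}.
Taking the union of these: int(A) = {ι, λ, μ}.
cl(A) = ⋂ {C closed : A ⊆ C}. Closed sets containing A: {θ, ι, κ, λ, μ}.
Intersecting these: cl(A) = {θ, ι, κ, λ, μ}.
∂A = cl(A) ∖ int(A) = {θ, ι, κ, λ, μ} ∖ {ι, λ, μ} = {θ, κ}.


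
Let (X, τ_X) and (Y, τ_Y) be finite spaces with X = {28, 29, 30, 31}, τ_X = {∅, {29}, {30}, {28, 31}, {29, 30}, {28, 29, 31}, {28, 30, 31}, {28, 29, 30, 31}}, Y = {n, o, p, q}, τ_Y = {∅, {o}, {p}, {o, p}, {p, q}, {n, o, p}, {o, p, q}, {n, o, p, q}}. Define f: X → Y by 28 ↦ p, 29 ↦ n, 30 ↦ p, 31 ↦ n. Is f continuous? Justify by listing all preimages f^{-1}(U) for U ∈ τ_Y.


f is NOT continuous.

Compute f^{-1}(U) for each U ∈ τ_Y:
  U = ∅: f^{-1}(U) = ∅ ∈ τ_X ✓.
  U = {o}: f^{-1}(U) = ∅ ∈ τ_X ✓.
  U = {p}: f^{-1}(U) = {28, 30} ∉ τ_X ✗.
  U = {o, p}: f^{-1}(U) = {28, 30} ∉ τ_X ✗.
  U = {p, q}: f^{-1}(U) = {28, 30} ∉ τ_X ✗.
  U = {n, o, p}: f^{-1}(U) = {28, 29, 30, 31} ∈ τ_X ✓.
  U = {o, p, q}: f^{-1}(U) = {28, 30} ∉ τ_X ✗.
  U = {n, o, p, q}: f^{-1}(U) = {28, 29, 30, 31} ∈ τ_X ✓.
Found U = {p} with f^{-1}(U) = {28, 30} not in τ_X. Therefore f is NOT continuous.


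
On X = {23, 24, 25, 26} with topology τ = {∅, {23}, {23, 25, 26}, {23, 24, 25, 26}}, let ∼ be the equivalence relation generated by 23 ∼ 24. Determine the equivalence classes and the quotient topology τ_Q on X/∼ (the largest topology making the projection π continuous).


X/∼ = {[23=24], [25], [26]}; |τ_Q| = 2.

Equivalence classes: [23=24], [25], [26].
Quotient map π: X → X/∼ sends 23 ↦ [23=24], 24 ↦ [23=24], 25 ↦ [25], 26 ↦ [26].
For each subset V ⊆ X/∼, compute π^{-1}(V) ⊆ X and check whether π^{-1}(V) ∈ τ. V is open in τ_Q iff π^{-1}(V) ∈ τ.
  V = {}: π^{-1}(V) = ∅ ∈ τ ✓.
  V = {[23=24]}: π^{-1}(V) = {23, 24} ∉ τ ✗.
  V = {[25]}: π^{-1}(V) = {25} ∉ τ ✗.
  V = {[23=24], [25]}: π^{-1}(V) = {23, 24, 25} ∉ τ ✗.
  V = {[26]}: π^{-1}(V) = {26} ∉ τ ✗.
  V = {[23=24], [26]}: π^{-1}(V) = {23, 24, 26} ∉ τ ✗.
  V = {[25], [26]}: π^{-1}(V) = {25, 26} ∉ τ ✗.
  V = {[23=24], [25], [26]}: π^{-1}(V) = {23, 24, 25, 26} ∈ τ ✓.
Open sets in the quotient: τ_Q = {{}, {[23=24], [25], [26]}} (2 elements).


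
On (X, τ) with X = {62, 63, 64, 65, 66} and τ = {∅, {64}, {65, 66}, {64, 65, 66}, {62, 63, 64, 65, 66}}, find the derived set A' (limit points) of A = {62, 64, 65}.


A' = {62, 63, 66}

For each x ∈ X, list the open sets U ∈ τ with x ∈ U, then check whether U ∩ (A ∖ {x}) ≠ ∅ for every such U.
  x = 62: opens ∋ x are {62, 63, 64, 65, 66}; each meets A ∖ {62}, so x IS a limit point.
  x = 63: opens ∋ x are {62, 63, 64, 65, 66}; each meets A ∖ {63}, so x IS a limit point.
  x = 64: open {64} ∋ x has {64} ∩ (A ∖ {64}) = ∅, so x is NOT a limit point.
  x = 65: open {65, 66} ∋ x has {65, 66} ∩ (A ∖ {65}) = ∅, so x is NOT a limit point.
  x = 66: opens ∋ x are {65, 66}, {64, 65, 66}, {62, 63, 64, 65, 66}; each meets A ∖ {66}, so x IS a limit point.
Collecting: A' = {62, 63, 66}.


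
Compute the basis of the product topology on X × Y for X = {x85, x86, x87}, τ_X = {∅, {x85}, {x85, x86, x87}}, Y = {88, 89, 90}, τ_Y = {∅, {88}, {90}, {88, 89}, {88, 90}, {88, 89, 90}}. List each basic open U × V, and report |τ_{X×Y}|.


Basis B = {∅ × ∅, {x85} × {88}, {x85} × {90}, {x85} × {88, 89}, {x85} × {88, 90}, {x85} × {88, 89, 90}, {x85, x86, x87} × {88}, {x85, x86, x87} × {90}, {x85, x86, x87} × {88, 89}, {x85, x86, x87} × {88, 90}, {x85, x86, x87} × {88, 89, 90}}; |τ_{X×Y}| = 18.

Enumerate products U × V with U ∈ τ_X, V ∈ τ_Y (deduplicated):
  ∅ × ∅ = {} (∅)
  {x85} × {88} = {(x85,88)}
  {x85} × {90} = {(x85,90)}
  {x85} × {88, 89} = {(x85,88), (x85,89)}
  {x85} × {88, 90} = {(x85,88), (x85,90)}
  {x85} × {88, 89, 90} = {(x85,88), (x85,89), (x85,90)}
  {x85, x86, x87} × {88} = {(x85,88), (x86,88), (x87,88)}
  {x85, x86, x87} × {90} = {(x85,90), (x86,90), (x87,90)}
  {x85, x86, x87} × {88, 89} = {(x85,88), (x85,89), (x86,88), (x86,89), (x87,88), (x87,89)}
  {x85, x86, x87} × {88, 90} = {(x85,88), (x85,90), (x86,88), (x86,90), (x87,88), (x87,90)}
  {x85, x86, x87} × {88, 89, 90} = {(x85,88), (x85,89), (x85,90), (x86,88), (x86,89), (x86,90), (x87,88), (x87,89), (x87,90)}
These 11 distinct sets form the basis B.
Close under arbitrary unions to get τ_{X×Y}; counting gives |τ_{X×Y}| = 18.


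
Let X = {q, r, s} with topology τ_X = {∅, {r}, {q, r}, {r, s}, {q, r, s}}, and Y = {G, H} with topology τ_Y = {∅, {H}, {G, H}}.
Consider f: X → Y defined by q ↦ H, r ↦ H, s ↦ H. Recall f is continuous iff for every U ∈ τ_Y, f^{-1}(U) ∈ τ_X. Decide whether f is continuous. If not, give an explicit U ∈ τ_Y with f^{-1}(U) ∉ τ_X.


f IS continuous.

Compute f^{-1}(U) for each U ∈ τ_Y:
  U = ∅: f^{-1}(U) = ∅ ∈ τ_X ✓.
  U = {H}: f^{-1}(U) = {q, r, s} ∈ τ_X ✓.
  U = {G, H}: f^{-1}(U) = {q, r, s} ∈ τ_X ✓.
Every preimage lies in τ_X, so f IS continuous.


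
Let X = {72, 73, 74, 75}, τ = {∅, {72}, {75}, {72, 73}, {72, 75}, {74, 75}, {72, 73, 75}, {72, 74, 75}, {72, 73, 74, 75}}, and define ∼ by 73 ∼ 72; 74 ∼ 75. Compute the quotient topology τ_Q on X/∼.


X/∼ = {[72=73], [74=75]}; |τ_Q| = 4.

Equivalence classes: [72=73], [74=75].
Quotient map π: X → X/∼ sends 72 ↦ [72=73], 73 ↦ [72=73], 74 ↦ [74=75], 75 ↦ [74=75].
For each subset V ⊆ X/∼, compute π^{-1}(V) ⊆ X and check whether π^{-1}(V) ∈ τ. V is open in τ_Q iff π^{-1}(V) ∈ τ.
  V = {}: π^{-1}(V) = ∅ ∈ τ ✓.
  V = {[72=73]}: π^{-1}(V) = {72, 73} ∈ τ ✓.
  V = {[74=75]}: π^{-1}(V) = {74, 75} ∈ τ ✓.
  V = {[72=73], [74=75]}: π^{-1}(V) = {72, 73, 74, 75} ∈ τ ✓.
Open sets in the quotient: τ_Q = {{}, {[72=73]}, {[74=75]}, {[72=73], [74=75]}} (4 elements).


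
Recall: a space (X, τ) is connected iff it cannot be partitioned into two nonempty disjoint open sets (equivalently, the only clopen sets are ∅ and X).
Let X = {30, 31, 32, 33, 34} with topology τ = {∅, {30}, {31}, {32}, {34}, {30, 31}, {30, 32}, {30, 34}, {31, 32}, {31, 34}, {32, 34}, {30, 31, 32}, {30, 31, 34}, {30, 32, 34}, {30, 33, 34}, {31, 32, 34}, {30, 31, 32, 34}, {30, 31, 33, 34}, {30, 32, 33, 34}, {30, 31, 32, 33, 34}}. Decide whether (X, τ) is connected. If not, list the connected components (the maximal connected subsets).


(X, τ) is disconnected; components = [{31}, {32}, {30, 33, 34}].

Find clopen sets (U ∈ τ with X ∖ U ∈ τ):
  U = ∅, X ∖ U = {30, 31, 32, 33, 34} — both open, so U is clopen.
  U = {31}, X ∖ U = {30, 32, 33, 34} — both open, so U is clopen.
  U = {32}, X ∖ U = {30, 31, 33, 34} — both open, so U is clopen.
  U = {31, 32}, X ∖ U = {30, 33, 34} — both open, so U is clopen.
  U = {30, 33, 34}, X ∖ U = {31, 32} — both open, so U is clopen.
  U = {30, 31, 33, 34}, X ∖ U = {32} — both open, so U is clopen.
  U = {30, 32, 33, 34}, X ∖ U = {31} — both open, so U is clopen.
  U = {30, 31, 32, 33, 34}, X ∖ U = ∅ — both open, so U is clopen.
Nontrivial clopen(s) exist: e.g. {32}. So (X, τ) is disconnected.
Compute connected components by grouping points that agree on all clopens:
  component: {31}
  component: {32}
  component: {30, 33, 34}


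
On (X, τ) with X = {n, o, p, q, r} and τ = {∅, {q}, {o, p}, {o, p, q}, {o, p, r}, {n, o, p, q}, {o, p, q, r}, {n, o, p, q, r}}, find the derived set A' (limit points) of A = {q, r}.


A' = {n}

For each x ∈ X, list the open sets U ∈ τ with x ∈ U, then check whether U ∩ (A ∖ {x}) ≠ ∅ for every such U.
  x = n: opens ∋ x are {n, o, p, q}, {n, o, p, q, r}; each meets A ∖ {n}, so x IS a limit point.
  x = o: open {o, p} ∋ x has {o, p} ∩ (A ∖ {o}) = ∅, so x is NOT a limit point.
  x = p: open {o, p} ∋ x has {o, p} ∩ (A ∖ {p}) = ∅, so x is NOT a limit point.
  x = q: open {q} ∋ x has {q} ∩ (A ∖ {q}) = ∅, so x is NOT a limit point.
  x = r: open {o, p, r} ∋ x has {o, p, r} ∩ (A ∖ {r}) = ∅, so x is NOT a limit point.
Collecting: A' = {n}.


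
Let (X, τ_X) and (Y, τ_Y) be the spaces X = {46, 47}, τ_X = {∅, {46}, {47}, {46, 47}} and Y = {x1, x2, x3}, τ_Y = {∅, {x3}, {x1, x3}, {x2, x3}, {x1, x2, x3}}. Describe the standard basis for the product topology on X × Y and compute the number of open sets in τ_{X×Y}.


Basis B = {∅ × ∅, {46} × {x3}, {47} × {x3}, {46} × {x1, x3}, {46} × {x2, x3}, {46, 47} × {x3}, {47} × {x1, x3}, {47} × {x2, x3}, {46} × {x1, x2, x3}, {47} × {x1, x2, x3}, {46, 47} × {x1, x3}, {46, 47} × {x2, x3}, {46, 47} × {x1, x2, x3}}; |τ_{X×Y}| = 25.

Enumerate products U × V with U ∈ τ_X, V ∈ τ_Y (deduplicated):
  ∅ × ∅ = {} (∅)
  {46} × {x3} = {(46,x3)}
  {47} × {x3} = {(47,x3)}
  {46} × {x1, x3} = {(46,x1), (46,x3)}
  {46} × {x2, x3} = {(46,x2), (46,x3)}
  {46, 47} × {x3} = {(46,x3), (47,x3)}
  {47} × {x1, x3} = {(47,x1), (47,x3)}
  {47} × {x2, x3} = {(47,x2), (47,x3)}
  {46} × {x1, x2, x3} = {(46,x1), (46,x2), (46,x3)}
  {47} × {x1, x2, x3} = {(47,x1), (47,x2), (47,x3)}
  {46, 47} × {x1, x3} = {(46,x1), (46,x3), (47,x1), (47,x3)}
  {46, 47} × {x2, x3} = {(46,x2), (46,x3), (47,x2), (47,x3)}
  {46, 47} × {x1, x2, x3} = {(46,x1), (46,x2), (46,x3), (47,x1), (47,x2), (47,x3)}
These 13 distinct sets form the basis B.
Close under arbitrary unions to get τ_{X×Y}; counting gives |τ_{X×Y}| = 25.


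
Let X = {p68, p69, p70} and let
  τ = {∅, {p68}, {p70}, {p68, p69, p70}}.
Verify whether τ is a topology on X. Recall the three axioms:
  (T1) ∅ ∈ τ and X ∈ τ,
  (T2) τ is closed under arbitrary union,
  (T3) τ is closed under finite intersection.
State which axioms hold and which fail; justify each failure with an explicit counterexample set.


τ is NOT a topology on X.

Axiom (T1): ∅ ∈ τ? Yes; X ∈ τ? Yes.
Axiom (T2/T3): check pairwise unions and intersections of members of τ.
Counterexample for (T2): {p68} ∪ {p70} = {p68, p70} ∉ τ. Therefore τ is NOT a topology.


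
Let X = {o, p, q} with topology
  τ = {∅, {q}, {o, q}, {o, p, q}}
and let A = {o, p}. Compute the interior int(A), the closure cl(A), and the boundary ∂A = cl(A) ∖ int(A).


int(A) = ∅, cl(A) = {o, p}, ∂A = {o, p}.

Closed sets in (X, τ) are complements of opens:
  closed(X, τ) = {∅, {p}, {o, p}, {o, p, q}}.
int(A) = ⋃ {U ∈ τ : U ⊆ A}. Opens contained in A: ∅.
Taking the union of these: int(A) = ∅.
cl(A) = ⋂ {C closed : A ⊆ C}. Closed sets containing A: {o, p}, {o, p, q}.
Intersecting these: cl(A) = {o, p}.
∂A = cl(A) ∖ int(A) = {o, p} ∖ ∅ = {o, p}.


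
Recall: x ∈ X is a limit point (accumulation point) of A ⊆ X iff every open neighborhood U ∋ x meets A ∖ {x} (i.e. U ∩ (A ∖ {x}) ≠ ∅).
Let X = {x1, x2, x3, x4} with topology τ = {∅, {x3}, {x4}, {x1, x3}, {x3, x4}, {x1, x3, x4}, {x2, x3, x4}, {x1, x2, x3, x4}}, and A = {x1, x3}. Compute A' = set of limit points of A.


A' = {x1, x2}

For each x ∈ X, list the open sets U ∈ τ with x ∈ U, then check whether U ∩ (A ∖ {x}) ≠ ∅ for every such U.
  x = x1: opens ∋ x are {x1, x3}, {x1, x3, x4}, {x1, x2, x3, x4}; each meets A ∖ {x1}, so x IS a limit point.
  x = x2: opens ∋ x are {x2, x3, x4}, {x1, x2, x3, x4}; each meets A ∖ {x2}, so x IS a limit point.
  x = x3: open {x3} ∋ x has {x3} ∩ (A ∖ {x3}) = ∅, so x is NOT a limit point.
  x = x4: open {x4} ∋ x has {x4} ∩ (A ∖ {x4}) = ∅, so x is NOT a limit point.
Collecting: A' = {x1, x2}.


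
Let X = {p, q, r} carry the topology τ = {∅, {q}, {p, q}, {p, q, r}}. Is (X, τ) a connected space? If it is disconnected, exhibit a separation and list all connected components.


(X, τ) is connected.

Find clopen sets (U ∈ τ with X ∖ U ∈ τ):
  U = ∅, X ∖ U = {p, q, r} — both open, so U is clopen.
  U = {p, q, r}, X ∖ U = ∅ — both open, so U is clopen.
Only trivial clopens (∅ and X) exist, so (X, τ) is connected.
Compute connected components by grouping points that agree on all clopens:
  component: {p, q, r}


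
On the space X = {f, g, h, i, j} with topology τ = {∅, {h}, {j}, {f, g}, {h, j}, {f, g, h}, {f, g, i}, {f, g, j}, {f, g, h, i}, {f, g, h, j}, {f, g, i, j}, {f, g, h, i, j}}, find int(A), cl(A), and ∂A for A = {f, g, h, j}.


int(A) = {f, g, h, j}, cl(A) = {f, g, h, i, j}, ∂A = {i}.

Closed sets in (X, τ) are complements of opens:
  closed(X, τ) = {∅, {h}, {i}, {j}, {h, i}, {h, j}, {i, j}, {f, g, i}, {h, i, j}, {f, g, h, i}, {f, g, i, j}, {f, g, h, i, j}}.
int(A) = ⋃ {U ∈ τ : U ⊆ A}. Opens contained in A: ∅, {h}, {j}, {f, g}, {h, j}, {f, g, h}, {f, g, j}, {f, g, h, j}.
Taking the union of these: int(A) = {f, g, h, j}.
cl(A) = ⋂ {C closed : A ⊆ C}. Closed sets containing A: {f, g, h, i, j}.
Intersecting these: cl(A) = {f, g, h, i, j}.
∂A = cl(A) ∖ int(A) = {f, g, h, i, j} ∖ {f, g, h, j} = {i}.
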